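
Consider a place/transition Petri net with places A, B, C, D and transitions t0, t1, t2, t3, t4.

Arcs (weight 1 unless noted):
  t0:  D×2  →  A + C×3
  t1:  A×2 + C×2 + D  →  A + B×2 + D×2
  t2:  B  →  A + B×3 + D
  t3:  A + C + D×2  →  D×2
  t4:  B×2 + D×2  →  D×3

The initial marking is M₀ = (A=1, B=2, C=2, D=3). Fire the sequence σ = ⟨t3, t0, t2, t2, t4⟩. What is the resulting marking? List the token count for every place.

(A=3, B=4, C=4, D=4)

step 1: fire t3:  (A=1, B=2, C=2, D=3) → (A=0, B=2, C=1, D=3)
step 2: fire t0:  (A=0, B=2, C=1, D=3) → (A=1, B=2, C=4, D=1)
step 3: fire t2:  (A=1, B=2, C=4, D=1) → (A=2, B=4, C=4, D=2)
step 4: fire t2:  (A=2, B=4, C=4, D=2) → (A=3, B=6, C=4, D=3)
step 5: fire t4:  (A=3, B=6, C=4, D=3) → (A=3, B=4, C=4, D=4)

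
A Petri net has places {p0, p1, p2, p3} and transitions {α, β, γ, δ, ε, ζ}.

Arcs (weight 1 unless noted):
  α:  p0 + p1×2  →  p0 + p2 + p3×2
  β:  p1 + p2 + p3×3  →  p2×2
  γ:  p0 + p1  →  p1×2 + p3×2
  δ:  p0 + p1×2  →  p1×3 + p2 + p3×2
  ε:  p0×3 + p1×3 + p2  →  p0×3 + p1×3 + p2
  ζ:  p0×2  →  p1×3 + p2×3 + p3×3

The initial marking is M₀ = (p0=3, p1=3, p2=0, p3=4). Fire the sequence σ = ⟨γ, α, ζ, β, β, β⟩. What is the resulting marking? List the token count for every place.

(p0=0, p1=2, p2=7, p3=2)

step 1: fire γ:  (p0=3, p1=3, p2=0, p3=4) → (p0=2, p1=4, p2=0, p3=6)
step 2: fire α:  (p0=2, p1=4, p2=0, p3=6) → (p0=2, p1=2, p2=1, p3=8)
step 3: fire ζ:  (p0=2, p1=2, p2=1, p3=8) → (p0=0, p1=5, p2=4, p3=11)
step 4: fire β:  (p0=0, p1=5, p2=4, p3=11) → (p0=0, p1=4, p2=5, p3=8)
step 5: fire β:  (p0=0, p1=4, p2=5, p3=8) → (p0=0, p1=3, p2=6, p3=5)
step 6: fire β:  (p0=0, p1=3, p2=6, p3=5) → (p0=0, p1=2, p2=7, p3=2)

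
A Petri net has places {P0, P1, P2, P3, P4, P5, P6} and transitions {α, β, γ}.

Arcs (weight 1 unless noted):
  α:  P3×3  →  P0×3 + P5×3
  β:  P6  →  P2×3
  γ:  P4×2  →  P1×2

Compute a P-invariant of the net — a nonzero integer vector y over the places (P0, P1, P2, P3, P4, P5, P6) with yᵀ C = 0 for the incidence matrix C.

Incidence matrix C (rows=places, cols=transitions):
        α    β    γ
   P0   3    0    0
   P1   0    0    2
   P2   0    3    0
   P3  -3    0    0
   P4   0    0   -2
   P5   3    0    0
   P6   0   -1    0

Candidate y = [1, 0, 0, 1, 0, 0, 0]; check y·C column-wise:
  col α: 1·3 + 1·-3 + 0·3 = 0
  col β: 1·0 + 0·3 + 1·0 + 0·-1 = 0
  col γ: 1·0 + 0·2 + 1·0 + 0·-2 = 0

y = (P0:1, P1:0, P2:0, P3:1, P4:0, P5:0, P6:0)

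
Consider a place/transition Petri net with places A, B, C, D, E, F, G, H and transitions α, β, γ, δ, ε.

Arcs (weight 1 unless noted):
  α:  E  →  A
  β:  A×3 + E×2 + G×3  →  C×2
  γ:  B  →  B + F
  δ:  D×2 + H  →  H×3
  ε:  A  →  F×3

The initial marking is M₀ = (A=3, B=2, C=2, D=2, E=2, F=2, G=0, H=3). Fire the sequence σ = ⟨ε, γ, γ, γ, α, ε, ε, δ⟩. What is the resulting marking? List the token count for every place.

(A=1, B=2, C=2, D=0, E=1, F=14, G=0, H=5)

step 1: fire ε:  (A=3, B=2, C=2, D=2, E=2, F=2, G=0, H=3) → (A=2, B=2, C=2, D=2, E=2, F=5, G=0, H=3)
step 2: fire γ:  (A=2, B=2, C=2, D=2, E=2, F=5, G=0, H=3) → (A=2, B=2, C=2, D=2, E=2, F=6, G=0, H=3)
step 3: fire γ:  (A=2, B=2, C=2, D=2, E=2, F=6, G=0, H=3) → (A=2, B=2, C=2, D=2, E=2, F=7, G=0, H=3)
step 4: fire γ:  (A=2, B=2, C=2, D=2, E=2, F=7, G=0, H=3) → (A=2, B=2, C=2, D=2, E=2, F=8, G=0, H=3)
step 5: fire α:  (A=2, B=2, C=2, D=2, E=2, F=8, G=0, H=3) → (A=3, B=2, C=2, D=2, E=1, F=8, G=0, H=3)
step 6: fire ε:  (A=3, B=2, C=2, D=2, E=1, F=8, G=0, H=3) → (A=2, B=2, C=2, D=2, E=1, F=11, G=0, H=3)
step 7: fire ε:  (A=2, B=2, C=2, D=2, E=1, F=11, G=0, H=3) → (A=1, B=2, C=2, D=2, E=1, F=14, G=0, H=3)
step 8: fire δ:  (A=1, B=2, C=2, D=2, E=1, F=14, G=0, H=3) → (A=1, B=2, C=2, D=0, E=1, F=14, G=0, H=5)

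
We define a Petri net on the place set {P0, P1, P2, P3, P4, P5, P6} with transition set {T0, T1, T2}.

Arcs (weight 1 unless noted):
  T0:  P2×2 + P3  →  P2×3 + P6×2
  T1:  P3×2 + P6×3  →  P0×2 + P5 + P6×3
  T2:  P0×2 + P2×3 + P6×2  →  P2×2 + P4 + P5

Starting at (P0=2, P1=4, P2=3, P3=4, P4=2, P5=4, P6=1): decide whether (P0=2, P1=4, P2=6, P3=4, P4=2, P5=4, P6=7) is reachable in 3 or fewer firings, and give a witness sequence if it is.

depth 0: 1 marking
depth 1: 2 markings reached so far
depth 2: 5 markings reached so far
depth 3: 9 markings reached so far
target is not among the 9 markings reachable within 3 steps

NO — not reachable within 3 firings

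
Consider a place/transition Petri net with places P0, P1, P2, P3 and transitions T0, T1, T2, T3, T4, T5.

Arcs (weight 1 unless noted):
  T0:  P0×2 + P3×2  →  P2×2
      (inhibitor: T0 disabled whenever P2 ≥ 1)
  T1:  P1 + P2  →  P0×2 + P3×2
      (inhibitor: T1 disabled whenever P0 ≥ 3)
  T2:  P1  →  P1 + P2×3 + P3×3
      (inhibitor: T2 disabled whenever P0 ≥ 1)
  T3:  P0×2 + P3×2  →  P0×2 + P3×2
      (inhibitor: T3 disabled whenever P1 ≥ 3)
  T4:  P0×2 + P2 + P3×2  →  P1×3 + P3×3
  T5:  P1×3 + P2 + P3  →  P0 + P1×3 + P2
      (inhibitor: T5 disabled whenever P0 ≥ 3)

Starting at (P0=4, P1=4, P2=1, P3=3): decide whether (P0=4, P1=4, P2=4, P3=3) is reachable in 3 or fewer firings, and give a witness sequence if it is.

depth 0: 1 marking
depth 1: 2 markings reached so far
depth 2: 3 markings reached so far
depth 3: 6 markings reached so far
target is not among the 6 markings reachable within 3 steps

NO — not reachable within 3 firings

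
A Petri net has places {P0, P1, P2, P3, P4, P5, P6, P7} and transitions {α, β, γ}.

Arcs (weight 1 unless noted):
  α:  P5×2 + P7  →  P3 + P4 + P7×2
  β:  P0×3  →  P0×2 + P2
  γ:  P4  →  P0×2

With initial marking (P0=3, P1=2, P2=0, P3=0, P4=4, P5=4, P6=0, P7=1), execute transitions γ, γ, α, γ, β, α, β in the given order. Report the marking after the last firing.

step 1: fire γ:  (P0=3, P1=2, P2=0, P3=0, P4=4, P5=4, P6=0, P7=1) → (P0=5, P1=2, P2=0, P3=0, P4=3, P5=4, P6=0, P7=1)
step 2: fire γ:  (P0=5, P1=2, P2=0, P3=0, P4=3, P5=4, P6=0, P7=1) → (P0=7, P1=2, P2=0, P3=0, P4=2, P5=4, P6=0, P7=1)
step 3: fire α:  (P0=7, P1=2, P2=0, P3=0, P4=2, P5=4, P6=0, P7=1) → (P0=7, P1=2, P2=0, P3=1, P4=3, P5=2, P6=0, P7=2)
step 4: fire γ:  (P0=7, P1=2, P2=0, P3=1, P4=3, P5=2, P6=0, P7=2) → (P0=9, P1=2, P2=0, P3=1, P4=2, P5=2, P6=0, P7=2)
step 5: fire β:  (P0=9, P1=2, P2=0, P3=1, P4=2, P5=2, P6=0, P7=2) → (P0=8, P1=2, P2=1, P3=1, P4=2, P5=2, P6=0, P7=2)
step 6: fire α:  (P0=8, P1=2, P2=1, P3=1, P4=2, P5=2, P6=0, P7=2) → (P0=8, P1=2, P2=1, P3=2, P4=3, P5=0, P6=0, P7=3)
step 7: fire β:  (P0=8, P1=2, P2=1, P3=2, P4=3, P5=0, P6=0, P7=3) → (P0=7, P1=2, P2=2, P3=2, P4=3, P5=0, P6=0, P7=3)

(P0=7, P1=2, P2=2, P3=2, P4=3, P5=0, P6=0, P7=3)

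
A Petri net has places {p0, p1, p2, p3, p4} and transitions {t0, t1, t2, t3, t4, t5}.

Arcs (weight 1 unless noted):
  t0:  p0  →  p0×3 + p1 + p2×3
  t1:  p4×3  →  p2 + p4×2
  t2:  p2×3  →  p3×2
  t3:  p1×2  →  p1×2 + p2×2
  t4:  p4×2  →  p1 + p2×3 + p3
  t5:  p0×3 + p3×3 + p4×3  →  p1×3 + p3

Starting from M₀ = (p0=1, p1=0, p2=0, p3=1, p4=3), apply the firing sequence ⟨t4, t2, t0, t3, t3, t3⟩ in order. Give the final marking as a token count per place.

step 1: fire t4:  (p0=1, p1=0, p2=0, p3=1, p4=3) → (p0=1, p1=1, p2=3, p3=2, p4=1)
step 2: fire t2:  (p0=1, p1=1, p2=3, p3=2, p4=1) → (p0=1, p1=1, p2=0, p3=4, p4=1)
step 3: fire t0:  (p0=1, p1=1, p2=0, p3=4, p4=1) → (p0=3, p1=2, p2=3, p3=4, p4=1)
step 4: fire t3:  (p0=3, p1=2, p2=3, p3=4, p4=1) → (p0=3, p1=2, p2=5, p3=4, p4=1)
step 5: fire t3:  (p0=3, p1=2, p2=5, p3=4, p4=1) → (p0=3, p1=2, p2=7, p3=4, p4=1)
step 6: fire t3:  (p0=3, p1=2, p2=7, p3=4, p4=1) → (p0=3, p1=2, p2=9, p3=4, p4=1)

(p0=3, p1=2, p2=9, p3=4, p4=1)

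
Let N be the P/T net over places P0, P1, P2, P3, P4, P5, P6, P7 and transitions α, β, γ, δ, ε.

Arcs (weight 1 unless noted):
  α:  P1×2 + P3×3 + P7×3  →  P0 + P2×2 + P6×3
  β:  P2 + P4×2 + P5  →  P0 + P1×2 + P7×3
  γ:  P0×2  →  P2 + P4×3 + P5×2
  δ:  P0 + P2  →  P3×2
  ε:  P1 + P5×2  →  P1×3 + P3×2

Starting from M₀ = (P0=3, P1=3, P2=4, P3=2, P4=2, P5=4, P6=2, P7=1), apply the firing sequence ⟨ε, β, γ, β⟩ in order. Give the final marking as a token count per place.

(P0=3, P1=9, P2=3, P3=4, P4=1, P5=2, P6=2, P7=7)

step 1: fire ε:  (P0=3, P1=3, P2=4, P3=2, P4=2, P5=4, P6=2, P7=1) → (P0=3, P1=5, P2=4, P3=4, P4=2, P5=2, P6=2, P7=1)
step 2: fire β:  (P0=3, P1=5, P2=4, P3=4, P4=2, P5=2, P6=2, P7=1) → (P0=4, P1=7, P2=3, P3=4, P4=0, P5=1, P6=2, P7=4)
step 3: fire γ:  (P0=4, P1=7, P2=3, P3=4, P4=0, P5=1, P6=2, P7=4) → (P0=2, P1=7, P2=4, P3=4, P4=3, P5=3, P6=2, P7=4)
step 4: fire β:  (P0=2, P1=7, P2=4, P3=4, P4=3, P5=3, P6=2, P7=4) → (P0=3, P1=9, P2=3, P3=4, P4=1, P5=2, P6=2, P7=7)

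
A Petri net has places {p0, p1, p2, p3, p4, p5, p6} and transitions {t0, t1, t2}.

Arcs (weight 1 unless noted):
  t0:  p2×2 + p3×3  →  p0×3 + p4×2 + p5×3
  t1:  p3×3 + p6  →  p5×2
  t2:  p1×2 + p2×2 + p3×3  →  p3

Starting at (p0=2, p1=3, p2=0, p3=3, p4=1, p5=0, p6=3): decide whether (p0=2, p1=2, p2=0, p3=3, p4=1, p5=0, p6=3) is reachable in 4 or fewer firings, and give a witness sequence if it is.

NO — not reachable within 4 firings

depth 0: 1 marking
depth 1: 2 markings reached so far
depth 2: 2 markings reached so far
(frontier empty at depth 2; search complete)
target is not among the 2 markings reachable within 4 steps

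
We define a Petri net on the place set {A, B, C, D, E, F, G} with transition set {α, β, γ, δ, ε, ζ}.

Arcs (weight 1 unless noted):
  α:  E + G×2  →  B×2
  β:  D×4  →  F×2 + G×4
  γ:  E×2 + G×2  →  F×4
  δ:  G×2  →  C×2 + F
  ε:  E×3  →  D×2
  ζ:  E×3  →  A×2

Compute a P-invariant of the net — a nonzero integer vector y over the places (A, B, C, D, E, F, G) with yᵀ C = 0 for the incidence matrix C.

Incidence matrix C (rows=places, cols=transitions):
        α    β    γ    δ    ε    ζ
    A   0    0    0    0    0    2
    B   2    0    0    0    0    0
    C   0    0    0    2    0    0
    D   0   -4    0    0    2    0
    E  -1    0   -2    0   -3   -3
    F   0    2    4    1    0    0
    G  -2    4   -2   -2    0    0

Candidate y = [3, 3, 1, 3, 2, 2, 2]; check y·C column-wise:
  col α: 3·0 + 3·2 + 1·0 + 3·0 + 2·-1 + 2·0 + 2·-2 = 0
  col β: 3·0 + 3·0 + 1·0 + 3·-4 + 2·0 + 2·2 + 2·4 = 0
  col γ: 3·0 + 3·0 + 1·0 + 3·0 + 2·-2 + 2·4 + 2·-2 = 0
  col δ: 3·0 + 3·0 + 1·2 + 3·0 + 2·0 + 2·1 + 2·-2 = 0
  col ε: 3·0 + 3·0 + 1·0 + 3·2 + 2·-3 + 2·0 + 2·0 = 0
  col ζ: 3·2 + 3·0 + 1·0 + 3·0 + 2·-3 + 2·0 + 2·0 = 0

y = (A:3, B:3, C:1, D:3, E:2, F:2, G:2)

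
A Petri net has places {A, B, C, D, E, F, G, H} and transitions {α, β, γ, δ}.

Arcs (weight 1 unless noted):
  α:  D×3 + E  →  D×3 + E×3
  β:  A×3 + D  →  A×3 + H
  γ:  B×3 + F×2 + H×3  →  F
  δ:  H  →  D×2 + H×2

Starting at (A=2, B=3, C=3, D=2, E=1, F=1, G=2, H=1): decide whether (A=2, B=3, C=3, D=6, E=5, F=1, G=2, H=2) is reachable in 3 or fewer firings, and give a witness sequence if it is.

NO — not reachable within 3 firings

depth 0: 1 marking
depth 1: 2 markings reached so far
depth 2: 4 markings reached so far
depth 3: 7 markings reached so far
target is not among the 7 markings reachable within 3 steps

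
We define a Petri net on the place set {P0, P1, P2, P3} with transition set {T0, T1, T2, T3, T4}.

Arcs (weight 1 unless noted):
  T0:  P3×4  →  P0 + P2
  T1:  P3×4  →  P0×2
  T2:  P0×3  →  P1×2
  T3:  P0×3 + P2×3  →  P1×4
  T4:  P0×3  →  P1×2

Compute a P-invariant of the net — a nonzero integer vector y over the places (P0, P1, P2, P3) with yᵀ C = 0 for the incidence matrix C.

y = (P0:2, P1:3, P2:2, P3:1)

Incidence matrix C (rows=places, cols=transitions):
       T0   T1   T2   T3   T4
   P0   1    2   -3   -3   -3
   P1   0    0    2    4    2
   P2   1    0    0   -3    0
   P3  -4   -4    0    0    0

Candidate y = [2, 3, 2, 1]; check y·C column-wise:
  col T0: 2·1 + 3·0 + 2·1 + 1·-4 = 0
  col T1: 2·2 + 3·0 + 2·0 + 1·-4 = 0
  col T2: 2·-3 + 3·2 + 2·0 + 1·0 = 0
  col T3: 2·-3 + 3·4 + 2·-3 + 1·0 = 0
  col T4: 2·-3 + 3·2 + 2·0 + 1·0 = 0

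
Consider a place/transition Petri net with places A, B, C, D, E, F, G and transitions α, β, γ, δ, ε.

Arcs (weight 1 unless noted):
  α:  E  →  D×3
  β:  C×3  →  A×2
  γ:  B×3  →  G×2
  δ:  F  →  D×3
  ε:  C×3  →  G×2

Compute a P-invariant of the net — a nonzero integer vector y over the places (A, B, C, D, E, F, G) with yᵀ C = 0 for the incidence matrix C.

y = (A:0, B:0, C:0, D:1, E:3, F:3, G:0)

Incidence matrix C (rows=places, cols=transitions):
        α    β    γ    δ    ε
    A   0    2    0    0    0
    B   0    0   -3    0    0
    C   0   -3    0    0   -3
    D   3    0    0    3    0
    E  -1    0    0    0    0
    F   0    0    0   -1    0
    G   0    0    2    0    2

Candidate y = [0, 0, 0, 1, 3, 3, 0]; check y·C column-wise:
  col α: 1·3 + 3·-1 + 3·0 = 0
  col β: 0·2 + 0·-3 + 1·0 + 3·0 + 3·0 = 0
  col γ: 0·-3 + 1·0 + 3·0 + 3·0 + 0·2 = 0
  col δ: 1·3 + 3·0 + 3·-1 = 0
  col ε: 0·-3 + 1·0 + 3·0 + 3·0 + 0·2 = 0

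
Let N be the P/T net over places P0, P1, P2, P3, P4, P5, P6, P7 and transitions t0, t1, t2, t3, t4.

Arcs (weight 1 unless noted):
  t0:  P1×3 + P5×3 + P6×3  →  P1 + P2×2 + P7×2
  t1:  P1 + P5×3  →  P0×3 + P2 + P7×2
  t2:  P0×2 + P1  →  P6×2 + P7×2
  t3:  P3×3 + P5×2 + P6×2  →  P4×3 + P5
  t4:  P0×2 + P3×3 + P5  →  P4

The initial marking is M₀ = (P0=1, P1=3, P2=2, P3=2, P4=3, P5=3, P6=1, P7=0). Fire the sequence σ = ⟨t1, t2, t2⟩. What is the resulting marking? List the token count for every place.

(P0=0, P1=0, P2=3, P3=2, P4=3, P5=0, P6=5, P7=6)

step 1: fire t1:  (P0=1, P1=3, P2=2, P3=2, P4=3, P5=3, P6=1, P7=0) → (P0=4, P1=2, P2=3, P3=2, P4=3, P5=0, P6=1, P7=2)
step 2: fire t2:  (P0=4, P1=2, P2=3, P3=2, P4=3, P5=0, P6=1, P7=2) → (P0=2, P1=1, P2=3, P3=2, P4=3, P5=0, P6=3, P7=4)
step 3: fire t2:  (P0=2, P1=1, P2=3, P3=2, P4=3, P5=0, P6=3, P7=4) → (P0=0, P1=0, P2=3, P3=2, P4=3, P5=0, P6=5, P7=6)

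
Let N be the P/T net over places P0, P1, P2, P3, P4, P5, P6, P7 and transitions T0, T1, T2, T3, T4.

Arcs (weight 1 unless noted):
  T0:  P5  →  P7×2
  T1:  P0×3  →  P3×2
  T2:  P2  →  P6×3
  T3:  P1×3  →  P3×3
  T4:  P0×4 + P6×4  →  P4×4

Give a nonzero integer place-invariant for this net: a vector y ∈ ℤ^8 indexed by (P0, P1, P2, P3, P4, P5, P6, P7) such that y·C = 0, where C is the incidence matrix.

y = (P0:2, P1:3, P2:0, P3:3, P4:2, P5:0, P6:0, P7:0)

Incidence matrix C (rows=places, cols=transitions):
       T0   T1   T2   T3   T4
   P0   0   -3    0    0   -4
   P1   0    0    0   -3    0
   P2   0    0   -1    0    0
   P3   0    2    0    3    0
   P4   0    0    0    0    4
   P5  -1    0    0    0    0
   P6   0    0    3    0   -4
   P7   2    0    0    0    0

Candidate y = [2, 3, 0, 3, 2, 0, 0, 0]; check y·C column-wise:
  col T0: 2·0 + 3·0 + 3·0 + 2·0 + 0·-1 + 0·2 = 0
  col T1: 2·-3 + 3·0 + 3·2 + 2·0 = 0
  col T2: 2·0 + 3·0 + 0·-1 + 3·0 + 2·0 + 0·3 = 0
  col T3: 2·0 + 3·-3 + 3·3 + 2·0 = 0
  col T4: 2·-4 + 3·0 + 3·0 + 2·4 + 0·-4 = 0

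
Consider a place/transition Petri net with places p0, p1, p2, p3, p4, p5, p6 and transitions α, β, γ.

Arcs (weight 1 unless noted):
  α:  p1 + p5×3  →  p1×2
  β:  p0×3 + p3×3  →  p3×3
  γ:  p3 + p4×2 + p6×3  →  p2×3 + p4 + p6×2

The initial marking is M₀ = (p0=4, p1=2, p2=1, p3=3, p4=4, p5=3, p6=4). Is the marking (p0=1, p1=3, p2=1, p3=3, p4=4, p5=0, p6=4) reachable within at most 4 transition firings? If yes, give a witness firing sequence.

step 1: fire α:  (p0=4, p1=2, p2=1, p3=3, p4=4, p5=3, p6=4) → (p0=4, p1=3, p2=1, p3=3, p4=4, p5=0, p6=4)
step 2: fire β:  (p0=4, p1=3, p2=1, p3=3, p4=4, p5=0, p6=4) → (p0=1, p1=3, p2=1, p3=3, p4=4, p5=0, p6=4)

YES — reachable via ⟨α, β⟩ (2 firings)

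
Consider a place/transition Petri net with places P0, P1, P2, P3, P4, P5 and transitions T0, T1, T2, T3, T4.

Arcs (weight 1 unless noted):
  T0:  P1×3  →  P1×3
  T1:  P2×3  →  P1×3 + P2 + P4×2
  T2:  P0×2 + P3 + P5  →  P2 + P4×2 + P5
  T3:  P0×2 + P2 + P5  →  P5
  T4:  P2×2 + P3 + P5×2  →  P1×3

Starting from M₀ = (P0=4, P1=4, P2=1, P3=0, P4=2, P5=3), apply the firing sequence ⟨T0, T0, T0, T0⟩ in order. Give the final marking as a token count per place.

step 1: fire T0:  (P0=4, P1=4, P2=1, P3=0, P4=2, P5=3) → (P0=4, P1=4, P2=1, P3=0, P4=2, P5=3)
step 2: fire T0:  (P0=4, P1=4, P2=1, P3=0, P4=2, P5=3) → (P0=4, P1=4, P2=1, P3=0, P4=2, P5=3)
step 3: fire T0:  (P0=4, P1=4, P2=1, P3=0, P4=2, P5=3) → (P0=4, P1=4, P2=1, P3=0, P4=2, P5=3)
step 4: fire T0:  (P0=4, P1=4, P2=1, P3=0, P4=2, P5=3) → (P0=4, P1=4, P2=1, P3=0, P4=2, P5=3)

(P0=4, P1=4, P2=1, P3=0, P4=2, P5=3)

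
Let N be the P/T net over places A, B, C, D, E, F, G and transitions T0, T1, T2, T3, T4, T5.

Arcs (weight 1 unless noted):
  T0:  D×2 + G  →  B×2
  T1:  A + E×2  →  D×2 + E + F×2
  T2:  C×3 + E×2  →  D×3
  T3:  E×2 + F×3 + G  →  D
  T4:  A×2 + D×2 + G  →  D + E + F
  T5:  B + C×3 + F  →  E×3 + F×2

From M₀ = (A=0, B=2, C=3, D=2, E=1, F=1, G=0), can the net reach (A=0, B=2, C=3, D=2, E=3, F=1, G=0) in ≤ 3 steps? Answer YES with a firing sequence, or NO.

depth 0: 1 marking
depth 1: 2 markings reached so far
depth 2: 2 markings reached so far
(frontier empty at depth 2; search complete)
target is not among the 2 markings reachable within 3 steps

NO — not reachable within 3 firings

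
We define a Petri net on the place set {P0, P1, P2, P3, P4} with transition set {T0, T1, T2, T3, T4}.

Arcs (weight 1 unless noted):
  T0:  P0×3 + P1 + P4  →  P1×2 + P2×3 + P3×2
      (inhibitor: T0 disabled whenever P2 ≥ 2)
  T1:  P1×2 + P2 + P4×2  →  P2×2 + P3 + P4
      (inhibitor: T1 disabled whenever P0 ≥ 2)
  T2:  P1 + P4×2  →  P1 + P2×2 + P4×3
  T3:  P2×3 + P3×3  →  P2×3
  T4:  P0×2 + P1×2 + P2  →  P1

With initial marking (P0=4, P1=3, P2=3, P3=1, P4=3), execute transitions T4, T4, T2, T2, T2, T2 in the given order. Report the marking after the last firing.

step 1: fire T4:  (P0=4, P1=3, P2=3, P3=1, P4=3) → (P0=2, P1=2, P2=2, P3=1, P4=3)
step 2: fire T4:  (P0=2, P1=2, P2=2, P3=1, P4=3) → (P0=0, P1=1, P2=1, P3=1, P4=3)
step 3: fire T2:  (P0=0, P1=1, P2=1, P3=1, P4=3) → (P0=0, P1=1, P2=3, P3=1, P4=4)
step 4: fire T2:  (P0=0, P1=1, P2=3, P3=1, P4=4) → (P0=0, P1=1, P2=5, P3=1, P4=5)
step 5: fire T2:  (P0=0, P1=1, P2=5, P3=1, P4=5) → (P0=0, P1=1, P2=7, P3=1, P4=6)
step 6: fire T2:  (P0=0, P1=1, P2=7, P3=1, P4=6) → (P0=0, P1=1, P2=9, P3=1, P4=7)

(P0=0, P1=1, P2=9, P3=1, P4=7)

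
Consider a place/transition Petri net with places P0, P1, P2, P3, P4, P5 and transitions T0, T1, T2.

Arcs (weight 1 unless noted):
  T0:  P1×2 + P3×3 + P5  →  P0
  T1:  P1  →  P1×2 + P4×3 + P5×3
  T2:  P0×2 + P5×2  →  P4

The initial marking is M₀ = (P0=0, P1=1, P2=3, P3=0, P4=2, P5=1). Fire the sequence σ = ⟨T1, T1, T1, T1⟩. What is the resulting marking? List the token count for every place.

step 1: fire T1:  (P0=0, P1=1, P2=3, P3=0, P4=2, P5=1) → (P0=0, P1=2, P2=3, P3=0, P4=5, P5=4)
step 2: fire T1:  (P0=0, P1=2, P2=3, P3=0, P4=5, P5=4) → (P0=0, P1=3, P2=3, P3=0, P4=8, P5=7)
step 3: fire T1:  (P0=0, P1=3, P2=3, P3=0, P4=8, P5=7) → (P0=0, P1=4, P2=3, P3=0, P4=11, P5=10)
step 4: fire T1:  (P0=0, P1=4, P2=3, P3=0, P4=11, P5=10) → (P0=0, P1=5, P2=3, P3=0, P4=14, P5=13)

(P0=0, P1=5, P2=3, P3=0, P4=14, P5=13)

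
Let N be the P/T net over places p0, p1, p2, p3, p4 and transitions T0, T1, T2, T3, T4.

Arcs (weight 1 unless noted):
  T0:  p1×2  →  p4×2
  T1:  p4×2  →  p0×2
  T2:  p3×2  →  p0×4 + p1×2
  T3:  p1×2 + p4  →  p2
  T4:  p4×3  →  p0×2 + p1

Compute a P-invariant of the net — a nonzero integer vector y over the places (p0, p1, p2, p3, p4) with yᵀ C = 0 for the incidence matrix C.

y = (p0:1, p1:1, p2:3, p3:3, p4:1)

Incidence matrix C (rows=places, cols=transitions):
       T0   T1   T2   T3   T4
   p0   0    2    4    0    2
   p1  -2    0    2   -2    1
   p2   0    0    0    1    0
   p3   0    0   -2    0    0
   p4   2   -2    0   -1   -3

Candidate y = [1, 1, 3, 3, 1]; check y·C column-wise:
  col T0: 1·0 + 1·-2 + 3·0 + 3·0 + 1·2 = 0
  col T1: 1·2 + 1·0 + 3·0 + 3·0 + 1·-2 = 0
  col T2: 1·4 + 1·2 + 3·0 + 3·-2 + 1·0 = 0
  col T3: 1·0 + 1·-2 + 3·1 + 3·0 + 1·-1 = 0
  col T4: 1·2 + 1·1 + 3·0 + 3·0 + 1·-3 = 0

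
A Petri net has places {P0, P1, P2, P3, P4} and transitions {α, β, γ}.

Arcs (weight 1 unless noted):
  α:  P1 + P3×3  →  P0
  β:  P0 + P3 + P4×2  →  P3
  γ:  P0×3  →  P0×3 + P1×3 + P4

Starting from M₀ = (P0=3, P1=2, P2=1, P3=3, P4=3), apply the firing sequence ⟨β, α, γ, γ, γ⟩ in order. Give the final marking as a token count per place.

step 1: fire β:  (P0=3, P1=2, P2=1, P3=3, P4=3) → (P0=2, P1=2, P2=1, P3=3, P4=1)
step 2: fire α:  (P0=2, P1=2, P2=1, P3=3, P4=1) → (P0=3, P1=1, P2=1, P3=0, P4=1)
step 3: fire γ:  (P0=3, P1=1, P2=1, P3=0, P4=1) → (P0=3, P1=4, P2=1, P3=0, P4=2)
step 4: fire γ:  (P0=3, P1=4, P2=1, P3=0, P4=2) → (P0=3, P1=7, P2=1, P3=0, P4=3)
step 5: fire γ:  (P0=3, P1=7, P2=1, P3=0, P4=3) → (P0=3, P1=10, P2=1, P3=0, P4=4)

(P0=3, P1=10, P2=1, P3=0, P4=4)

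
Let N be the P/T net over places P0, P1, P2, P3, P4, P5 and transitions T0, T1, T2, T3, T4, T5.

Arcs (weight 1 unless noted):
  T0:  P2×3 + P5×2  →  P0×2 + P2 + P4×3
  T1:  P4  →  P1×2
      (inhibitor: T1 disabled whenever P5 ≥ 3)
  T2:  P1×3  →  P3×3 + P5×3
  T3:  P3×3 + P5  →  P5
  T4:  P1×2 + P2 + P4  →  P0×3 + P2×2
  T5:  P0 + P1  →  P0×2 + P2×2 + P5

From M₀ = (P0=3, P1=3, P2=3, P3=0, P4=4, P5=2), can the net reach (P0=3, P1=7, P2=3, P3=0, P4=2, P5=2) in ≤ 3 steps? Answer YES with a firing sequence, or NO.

YES — reachable via ⟨T1, T1⟩ (2 firings)

step 1: fire T1:  (P0=3, P1=3, P2=3, P3=0, P4=4, P5=2) → (P0=3, P1=5, P2=3, P3=0, P4=3, P5=2)
step 2: fire T1:  (P0=3, P1=5, P2=3, P3=0, P4=3, P5=2) → (P0=3, P1=7, P2=3, P3=0, P4=2, P5=2)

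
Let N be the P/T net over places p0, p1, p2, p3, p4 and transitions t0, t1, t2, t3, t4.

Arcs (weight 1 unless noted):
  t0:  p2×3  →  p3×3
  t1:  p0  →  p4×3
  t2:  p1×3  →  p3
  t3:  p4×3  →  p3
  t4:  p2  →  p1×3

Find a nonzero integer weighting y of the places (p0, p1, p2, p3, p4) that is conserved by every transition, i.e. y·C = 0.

y = (p0:3, p1:1, p2:3, p3:3, p4:1)

Incidence matrix C (rows=places, cols=transitions):
       t0   t1   t2   t3   t4
   p0   0   -1    0    0    0
   p1   0    0   -3    0    3
   p2  -3    0    0    0   -1
   p3   3    0    1    1    0
   p4   0    3    0   -3    0

Candidate y = [3, 1, 3, 3, 1]; check y·C column-wise:
  col t0: 3·0 + 1·0 + 3·-3 + 3·3 + 1·0 = 0
  col t1: 3·-1 + 1·0 + 3·0 + 3·0 + 1·3 = 0
  col t2: 3·0 + 1·-3 + 3·0 + 3·1 + 1·0 = 0
  col t3: 3·0 + 1·0 + 3·0 + 3·1 + 1·-3 = 0
  col t4: 3·0 + 1·3 + 3·-1 + 3·0 + 1·0 = 0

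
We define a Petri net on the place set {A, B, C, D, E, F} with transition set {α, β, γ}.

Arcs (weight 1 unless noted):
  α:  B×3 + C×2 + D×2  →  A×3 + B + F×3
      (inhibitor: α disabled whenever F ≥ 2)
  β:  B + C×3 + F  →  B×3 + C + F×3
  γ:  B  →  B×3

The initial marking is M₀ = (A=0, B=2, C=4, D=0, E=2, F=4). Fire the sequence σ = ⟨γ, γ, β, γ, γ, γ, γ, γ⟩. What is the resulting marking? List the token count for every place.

(A=0, B=18, C=2, D=0, E=2, F=6)

step 1: fire γ:  (A=0, B=2, C=4, D=0, E=2, F=4) → (A=0, B=4, C=4, D=0, E=2, F=4)
step 2: fire γ:  (A=0, B=4, C=4, D=0, E=2, F=4) → (A=0, B=6, C=4, D=0, E=2, F=4)
step 3: fire β:  (A=0, B=6, C=4, D=0, E=2, F=4) → (A=0, B=8, C=2, D=0, E=2, F=6)
step 4: fire γ:  (A=0, B=8, C=2, D=0, E=2, F=6) → (A=0, B=10, C=2, D=0, E=2, F=6)
step 5: fire γ:  (A=0, B=10, C=2, D=0, E=2, F=6) → (A=0, B=12, C=2, D=0, E=2, F=6)
step 6: fire γ:  (A=0, B=12, C=2, D=0, E=2, F=6) → (A=0, B=14, C=2, D=0, E=2, F=6)
step 7: fire γ:  (A=0, B=14, C=2, D=0, E=2, F=6) → (A=0, B=16, C=2, D=0, E=2, F=6)
step 8: fire γ:  (A=0, B=16, C=2, D=0, E=2, F=6) → (A=0, B=18, C=2, D=0, E=2, F=6)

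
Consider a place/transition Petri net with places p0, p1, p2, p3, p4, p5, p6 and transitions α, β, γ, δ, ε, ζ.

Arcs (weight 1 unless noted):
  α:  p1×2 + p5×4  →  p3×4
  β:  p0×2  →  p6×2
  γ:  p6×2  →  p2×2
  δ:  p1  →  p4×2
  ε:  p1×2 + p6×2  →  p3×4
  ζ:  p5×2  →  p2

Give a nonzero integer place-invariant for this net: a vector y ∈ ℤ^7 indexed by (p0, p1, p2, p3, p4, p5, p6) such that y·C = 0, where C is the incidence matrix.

Incidence matrix C (rows=places, cols=transitions):
        α    β    γ    δ    ε    ζ
   p0   0   -2    0    0    0    0
   p1  -2    0    0   -1   -2    0
   p2   0    0    2    0    0    1
   p3   4    0    0    0    4    0
   p4   0    0    0    2    0    0
   p5  -4    0    0    0    0   -2
   p6   0    2   -2    0   -2    0

Candidate y = [0, 2, 0, 1, 1, 0, 0]; check y·C column-wise:
  col α: 2·-2 + 1·4 + 1·0 + 0·-4 = 0
  col β: 0·-2 + 2·0 + 1·0 + 1·0 + 0·2 = 0
  col γ: 2·0 + 0·2 + 1·0 + 1·0 + 0·-2 = 0
  col δ: 2·-1 + 1·0 + 1·2 = 0
  col ε: 2·-2 + 1·4 + 1·0 + 0·-2 = 0
  col ζ: 2·0 + 0·1 + 1·0 + 1·0 + 0·-2 = 0

y = (p0:0, p1:2, p2:0, p3:1, p4:1, p5:0, p6:0)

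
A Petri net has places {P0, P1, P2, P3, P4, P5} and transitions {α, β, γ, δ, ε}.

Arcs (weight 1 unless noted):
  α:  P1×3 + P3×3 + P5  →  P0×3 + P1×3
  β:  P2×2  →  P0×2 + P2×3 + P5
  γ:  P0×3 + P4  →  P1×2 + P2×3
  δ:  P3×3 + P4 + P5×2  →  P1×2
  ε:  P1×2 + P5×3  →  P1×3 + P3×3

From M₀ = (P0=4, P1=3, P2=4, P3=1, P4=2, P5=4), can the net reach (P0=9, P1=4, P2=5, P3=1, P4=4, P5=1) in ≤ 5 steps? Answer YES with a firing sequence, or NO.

NO — not reachable within 5 firings

depth 0: 1 marking
depth 1: 4 markings reached so far
depth 2: 9 markings reached so far
depth 3: 17 markings reached so far
depth 4: 29 markings reached so far
depth 5: 42 markings reached so far
target is not among the 42 markings reachable within 5 steps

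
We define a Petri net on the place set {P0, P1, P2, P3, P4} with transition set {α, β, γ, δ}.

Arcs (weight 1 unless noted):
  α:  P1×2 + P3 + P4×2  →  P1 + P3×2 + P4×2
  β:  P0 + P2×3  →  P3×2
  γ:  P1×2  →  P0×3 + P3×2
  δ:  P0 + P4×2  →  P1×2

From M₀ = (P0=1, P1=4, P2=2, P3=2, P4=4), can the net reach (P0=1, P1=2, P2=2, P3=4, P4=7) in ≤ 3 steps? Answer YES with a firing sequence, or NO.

depth 0: 1 marking
depth 1: 4 markings reached so far
depth 2: 9 markings reached so far
depth 3: 15 markings reached so far
target is not among the 15 markings reachable within 3 steps

NO — not reachable within 3 firings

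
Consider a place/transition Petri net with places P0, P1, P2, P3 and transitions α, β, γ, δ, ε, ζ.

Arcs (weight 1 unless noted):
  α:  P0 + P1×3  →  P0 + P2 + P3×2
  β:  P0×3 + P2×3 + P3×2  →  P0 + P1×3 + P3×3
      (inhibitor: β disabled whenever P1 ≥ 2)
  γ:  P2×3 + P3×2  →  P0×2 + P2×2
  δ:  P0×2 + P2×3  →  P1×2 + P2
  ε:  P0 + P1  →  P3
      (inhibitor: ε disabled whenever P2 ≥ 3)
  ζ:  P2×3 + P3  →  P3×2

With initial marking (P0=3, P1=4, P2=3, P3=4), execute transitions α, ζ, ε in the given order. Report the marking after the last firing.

(P0=2, P1=0, P2=1, P3=8)

step 1: fire α:  (P0=3, P1=4, P2=3, P3=4) → (P0=3, P1=1, P2=4, P3=6)
step 2: fire ζ:  (P0=3, P1=1, P2=4, P3=6) → (P0=3, P1=1, P2=1, P3=7)
step 3: fire ε:  (P0=3, P1=1, P2=1, P3=7) → (P0=2, P1=0, P2=1, P3=8)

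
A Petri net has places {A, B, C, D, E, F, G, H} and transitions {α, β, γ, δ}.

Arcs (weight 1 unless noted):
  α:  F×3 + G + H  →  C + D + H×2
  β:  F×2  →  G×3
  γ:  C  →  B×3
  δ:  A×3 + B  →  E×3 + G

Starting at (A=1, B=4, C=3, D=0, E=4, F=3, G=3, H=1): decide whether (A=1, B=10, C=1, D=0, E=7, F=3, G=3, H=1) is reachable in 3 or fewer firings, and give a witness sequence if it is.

NO — not reachable within 3 firings

depth 0: 1 marking
depth 1: 4 markings reached so far
depth 2: 7 markings reached so far
depth 3: 10 markings reached so far
target is not among the 10 markings reachable within 3 steps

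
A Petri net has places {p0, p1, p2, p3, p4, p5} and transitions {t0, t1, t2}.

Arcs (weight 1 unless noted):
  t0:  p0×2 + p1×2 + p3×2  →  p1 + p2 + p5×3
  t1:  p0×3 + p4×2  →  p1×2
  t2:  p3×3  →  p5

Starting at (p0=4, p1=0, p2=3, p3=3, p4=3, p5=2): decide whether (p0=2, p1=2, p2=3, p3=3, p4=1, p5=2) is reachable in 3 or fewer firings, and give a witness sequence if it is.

NO — not reachable within 3 firings

depth 0: 1 marking
depth 1: 3 markings reached so far
depth 2: 4 markings reached so far
depth 3: 4 markings reached so far
(frontier empty at depth 3; search complete)
target is not among the 4 markings reachable within 3 steps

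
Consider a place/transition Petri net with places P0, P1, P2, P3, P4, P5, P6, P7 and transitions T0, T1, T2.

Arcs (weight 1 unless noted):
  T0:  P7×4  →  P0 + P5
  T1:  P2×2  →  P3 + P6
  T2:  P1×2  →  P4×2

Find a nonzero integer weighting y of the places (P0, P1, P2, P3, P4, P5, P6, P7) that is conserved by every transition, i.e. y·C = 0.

y = (P0:0, P1:0, P2:1, P3:2, P4:0, P5:0, P6:0, P7:0)

Incidence matrix C (rows=places, cols=transitions):
       T0   T1   T2
   P0   1    0    0
   P1   0    0   -2
   P2   0   -2    0
   P3   0    1    0
   P4   0    0    2
   P5   1    0    0
   P6   0    1    0
   P7  -4    0    0

Candidate y = [0, 0, 1, 2, 0, 0, 0, 0]; check y·C column-wise:
  col T0: 0·1 + 1·0 + 2·0 + 0·1 + 0·-4 = 0
  col T1: 1·-2 + 2·1 + 0·1 = 0
  col T2: 0·-2 + 1·0 + 2·0 + 0·2 = 0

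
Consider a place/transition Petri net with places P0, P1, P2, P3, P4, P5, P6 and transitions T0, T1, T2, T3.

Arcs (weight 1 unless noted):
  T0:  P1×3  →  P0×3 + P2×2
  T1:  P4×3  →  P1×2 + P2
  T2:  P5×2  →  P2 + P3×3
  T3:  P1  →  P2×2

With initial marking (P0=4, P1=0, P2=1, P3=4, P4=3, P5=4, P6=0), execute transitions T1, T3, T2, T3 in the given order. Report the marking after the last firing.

(P0=4, P1=0, P2=7, P3=7, P4=0, P5=2, P6=0)

step 1: fire T1:  (P0=4, P1=0, P2=1, P3=4, P4=3, P5=4, P6=0) → (P0=4, P1=2, P2=2, P3=4, P4=0, P5=4, P6=0)
step 2: fire T3:  (P0=4, P1=2, P2=2, P3=4, P4=0, P5=4, P6=0) → (P0=4, P1=1, P2=4, P3=4, P4=0, P5=4, P6=0)
step 3: fire T2:  (P0=4, P1=1, P2=4, P3=4, P4=0, P5=4, P6=0) → (P0=4, P1=1, P2=5, P3=7, P4=0, P5=2, P6=0)
step 4: fire T3:  (P0=4, P1=1, P2=5, P3=7, P4=0, P5=2, P6=0) → (P0=4, P1=0, P2=7, P3=7, P4=0, P5=2, P6=0)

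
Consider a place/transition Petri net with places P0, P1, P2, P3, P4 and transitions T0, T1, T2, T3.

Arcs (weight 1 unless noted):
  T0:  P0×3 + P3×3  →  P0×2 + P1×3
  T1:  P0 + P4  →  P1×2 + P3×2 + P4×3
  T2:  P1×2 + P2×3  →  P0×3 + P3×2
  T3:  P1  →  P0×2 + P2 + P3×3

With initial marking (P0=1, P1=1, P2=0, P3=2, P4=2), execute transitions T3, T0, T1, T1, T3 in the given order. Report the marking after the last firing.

(P0=2, P1=6, P2=2, P3=9, P4=6)

step 1: fire T3:  (P0=1, P1=1, P2=0, P3=2, P4=2) → (P0=3, P1=0, P2=1, P3=5, P4=2)
step 2: fire T0:  (P0=3, P1=0, P2=1, P3=5, P4=2) → (P0=2, P1=3, P2=1, P3=2, P4=2)
step 3: fire T1:  (P0=2, P1=3, P2=1, P3=2, P4=2) → (P0=1, P1=5, P2=1, P3=4, P4=4)
step 4: fire T1:  (P0=1, P1=5, P2=1, P3=4, P4=4) → (P0=0, P1=7, P2=1, P3=6, P4=6)
step 5: fire T3:  (P0=0, P1=7, P2=1, P3=6, P4=6) → (P0=2, P1=6, P2=2, P3=9, P4=6)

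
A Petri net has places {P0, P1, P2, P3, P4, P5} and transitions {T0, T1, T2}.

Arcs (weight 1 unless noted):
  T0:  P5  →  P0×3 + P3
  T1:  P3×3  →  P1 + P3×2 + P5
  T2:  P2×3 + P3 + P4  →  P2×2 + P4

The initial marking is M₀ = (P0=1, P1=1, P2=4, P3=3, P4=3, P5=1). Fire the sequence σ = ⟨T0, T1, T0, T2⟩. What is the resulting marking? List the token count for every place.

(P0=7, P1=2, P2=3, P3=3, P4=3, P5=0)

step 1: fire T0:  (P0=1, P1=1, P2=4, P3=3, P4=3, P5=1) → (P0=4, P1=1, P2=4, P3=4, P4=3, P5=0)
step 2: fire T1:  (P0=4, P1=1, P2=4, P3=4, P4=3, P5=0) → (P0=4, P1=2, P2=4, P3=3, P4=3, P5=1)
step 3: fire T0:  (P0=4, P1=2, P2=4, P3=3, P4=3, P5=1) → (P0=7, P1=2, P2=4, P3=4, P4=3, P5=0)
step 4: fire T2:  (P0=7, P1=2, P2=4, P3=4, P4=3, P5=0) → (P0=7, P1=2, P2=3, P3=3, P4=3, P5=0)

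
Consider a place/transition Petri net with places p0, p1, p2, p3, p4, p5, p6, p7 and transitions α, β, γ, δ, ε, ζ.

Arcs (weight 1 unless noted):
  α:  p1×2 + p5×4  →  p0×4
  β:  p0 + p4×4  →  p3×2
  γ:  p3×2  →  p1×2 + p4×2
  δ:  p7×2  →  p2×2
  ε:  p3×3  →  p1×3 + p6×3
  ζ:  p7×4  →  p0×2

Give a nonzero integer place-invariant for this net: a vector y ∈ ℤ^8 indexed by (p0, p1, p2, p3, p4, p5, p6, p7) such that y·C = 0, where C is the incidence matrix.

y = (p0:0, p1:2, p2:0, p3:4, p4:2, p5:-1, p6:2, p7:0)

Incidence matrix C (rows=places, cols=transitions):
        α    β    γ    δ    ε    ζ
   p0   4   -1    0    0    0    2
   p1  -2    0    2    0    3    0
   p2   0    0    0    2    0    0
   p3   0    2   -2    0   -3    0
   p4   0   -4    2    0    0    0
   p5  -4    0    0    0    0    0
   p6   0    0    0    0    3    0
   p7   0    0    0   -2    0   -4

Candidate y = [0, 2, 0, 4, 2, -1, 2, 0]; check y·C column-wise:
  col α: 0·4 + 2·-2 + 4·0 + 2·0 + -1·-4 + 2·0 = 0
  col β: 0·-1 + 2·0 + 4·2 + 2·-4 + -1·0 + 2·0 = 0
  col γ: 2·2 + 4·-2 + 2·2 + -1·0 + 2·0 = 0
  col δ: 2·0 + 0·2 + 4·0 + 2·0 + -1·0 + 2·0 + 0·-2 = 0
  col ε: 2·3 + 4·-3 + 2·0 + -1·0 + 2·3 = 0
  col ζ: 0·2 + 2·0 + 4·0 + 2·0 + -1·0 + 2·0 + 0·-4 = 0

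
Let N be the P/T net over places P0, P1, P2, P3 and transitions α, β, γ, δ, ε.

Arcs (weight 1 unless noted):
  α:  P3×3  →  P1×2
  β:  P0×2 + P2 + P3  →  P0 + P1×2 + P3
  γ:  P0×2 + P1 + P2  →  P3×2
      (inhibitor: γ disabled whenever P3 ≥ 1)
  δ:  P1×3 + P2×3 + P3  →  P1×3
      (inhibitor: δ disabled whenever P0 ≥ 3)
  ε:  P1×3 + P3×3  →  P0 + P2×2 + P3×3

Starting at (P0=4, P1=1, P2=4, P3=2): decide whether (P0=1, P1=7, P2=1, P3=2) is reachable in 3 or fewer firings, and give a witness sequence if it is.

YES — reachable via ⟨β, β, β⟩ (3 firings)

step 1: fire β:  (P0=4, P1=1, P2=4, P3=2) → (P0=3, P1=3, P2=3, P3=2)
step 2: fire β:  (P0=3, P1=3, P2=3, P3=2) → (P0=2, P1=5, P2=2, P3=2)
step 3: fire β:  (P0=2, P1=5, P2=2, P3=2) → (P0=1, P1=7, P2=1, P3=2)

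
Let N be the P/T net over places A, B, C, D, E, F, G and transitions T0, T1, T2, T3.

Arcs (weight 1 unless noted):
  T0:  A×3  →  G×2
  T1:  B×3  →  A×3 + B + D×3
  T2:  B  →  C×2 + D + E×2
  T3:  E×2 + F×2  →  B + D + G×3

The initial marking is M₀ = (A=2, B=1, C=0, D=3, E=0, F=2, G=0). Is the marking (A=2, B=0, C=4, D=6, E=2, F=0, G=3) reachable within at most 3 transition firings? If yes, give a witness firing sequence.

step 1: fire T2:  (A=2, B=1, C=0, D=3, E=0, F=2, G=0) → (A=2, B=0, C=2, D=4, E=2, F=2, G=0)
step 2: fire T3:  (A=2, B=0, C=2, D=4, E=2, F=2, G=0) → (A=2, B=1, C=2, D=5, E=0, F=0, G=3)
step 3: fire T2:  (A=2, B=1, C=2, D=5, E=0, F=0, G=3) → (A=2, B=0, C=4, D=6, E=2, F=0, G=3)

YES — reachable via ⟨T2, T3, T2⟩ (3 firings)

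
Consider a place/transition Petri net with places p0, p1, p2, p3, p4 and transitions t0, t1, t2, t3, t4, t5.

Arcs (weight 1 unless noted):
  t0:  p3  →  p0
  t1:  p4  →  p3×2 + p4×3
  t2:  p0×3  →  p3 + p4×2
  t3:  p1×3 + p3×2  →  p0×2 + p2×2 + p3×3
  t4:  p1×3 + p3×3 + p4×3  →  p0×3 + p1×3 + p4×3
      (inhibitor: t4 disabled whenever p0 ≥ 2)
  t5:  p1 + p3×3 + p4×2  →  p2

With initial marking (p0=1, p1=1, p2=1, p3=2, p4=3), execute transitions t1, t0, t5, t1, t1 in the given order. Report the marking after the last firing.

step 1: fire t1:  (p0=1, p1=1, p2=1, p3=2, p4=3) → (p0=1, p1=1, p2=1, p3=4, p4=5)
step 2: fire t0:  (p0=1, p1=1, p2=1, p3=4, p4=5) → (p0=2, p1=1, p2=1, p3=3, p4=5)
step 3: fire t5:  (p0=2, p1=1, p2=1, p3=3, p4=5) → (p0=2, p1=0, p2=2, p3=0, p4=3)
step 4: fire t1:  (p0=2, p1=0, p2=2, p3=0, p4=3) → (p0=2, p1=0, p2=2, p3=2, p4=5)
step 5: fire t1:  (p0=2, p1=0, p2=2, p3=2, p4=5) → (p0=2, p1=0, p2=2, p3=4, p4=7)

(p0=2, p1=0, p2=2, p3=4, p4=7)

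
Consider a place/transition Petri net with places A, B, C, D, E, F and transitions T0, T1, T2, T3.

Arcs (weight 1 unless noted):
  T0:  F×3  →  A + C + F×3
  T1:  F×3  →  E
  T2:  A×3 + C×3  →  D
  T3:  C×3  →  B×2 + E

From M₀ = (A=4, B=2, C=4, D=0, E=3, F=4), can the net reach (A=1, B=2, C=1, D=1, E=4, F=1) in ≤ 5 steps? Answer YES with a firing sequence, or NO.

YES — reachable via ⟨T1, T2⟩ (2 firings)

step 1: fire T1:  (A=4, B=2, C=4, D=0, E=3, F=4) → (A=4, B=2, C=4, D=0, E=4, F=1)
step 2: fire T2:  (A=4, B=2, C=4, D=0, E=4, F=1) → (A=1, B=2, C=1, D=1, E=4, F=1)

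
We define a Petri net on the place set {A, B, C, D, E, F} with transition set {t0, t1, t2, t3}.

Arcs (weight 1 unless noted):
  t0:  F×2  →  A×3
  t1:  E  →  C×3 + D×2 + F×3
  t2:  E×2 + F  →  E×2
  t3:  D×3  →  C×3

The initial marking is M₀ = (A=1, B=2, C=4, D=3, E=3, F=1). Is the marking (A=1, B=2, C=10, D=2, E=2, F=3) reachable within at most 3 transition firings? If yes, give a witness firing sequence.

YES — reachable via ⟨t1, t2, t3⟩ (3 firings)

step 1: fire t1:  (A=1, B=2, C=4, D=3, E=3, F=1) → (A=1, B=2, C=7, D=5, E=2, F=4)
step 2: fire t2:  (A=1, B=2, C=7, D=5, E=2, F=4) → (A=1, B=2, C=7, D=5, E=2, F=3)
step 3: fire t3:  (A=1, B=2, C=7, D=5, E=2, F=3) → (A=1, B=2, C=10, D=2, E=2, F=3)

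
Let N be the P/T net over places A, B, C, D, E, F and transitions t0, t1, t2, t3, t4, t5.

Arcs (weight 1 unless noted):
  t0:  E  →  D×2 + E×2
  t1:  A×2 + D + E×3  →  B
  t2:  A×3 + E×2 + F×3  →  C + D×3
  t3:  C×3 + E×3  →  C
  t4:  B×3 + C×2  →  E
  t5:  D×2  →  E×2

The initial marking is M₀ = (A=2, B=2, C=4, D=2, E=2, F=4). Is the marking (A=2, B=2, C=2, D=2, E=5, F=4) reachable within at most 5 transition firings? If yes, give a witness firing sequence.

YES — reachable via ⟨t0, t0, t3, t5, t5⟩ (5 firings)

step 1: fire t0:  (A=2, B=2, C=4, D=2, E=2, F=4) → (A=2, B=2, C=4, D=4, E=3, F=4)
step 2: fire t0:  (A=2, B=2, C=4, D=4, E=3, F=4) → (A=2, B=2, C=4, D=6, E=4, F=4)
step 3: fire t3:  (A=2, B=2, C=4, D=6, E=4, F=4) → (A=2, B=2, C=2, D=6, E=1, F=4)
step 4: fire t5:  (A=2, B=2, C=2, D=6, E=1, F=4) → (A=2, B=2, C=2, D=4, E=3, F=4)
step 5: fire t5:  (A=2, B=2, C=2, D=4, E=3, F=4) → (A=2, B=2, C=2, D=2, E=5, F=4)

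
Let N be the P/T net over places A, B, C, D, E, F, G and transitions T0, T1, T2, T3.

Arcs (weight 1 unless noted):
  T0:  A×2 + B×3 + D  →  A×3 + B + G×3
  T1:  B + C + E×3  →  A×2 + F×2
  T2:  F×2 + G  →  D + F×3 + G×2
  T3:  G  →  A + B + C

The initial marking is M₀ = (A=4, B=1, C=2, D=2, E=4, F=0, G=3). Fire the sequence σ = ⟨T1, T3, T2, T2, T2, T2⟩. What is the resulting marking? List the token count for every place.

step 1: fire T1:  (A=4, B=1, C=2, D=2, E=4, F=0, G=3) → (A=6, B=0, C=1, D=2, E=1, F=2, G=3)
step 2: fire T3:  (A=6, B=0, C=1, D=2, E=1, F=2, G=3) → (A=7, B=1, C=2, D=2, E=1, F=2, G=2)
step 3: fire T2:  (A=7, B=1, C=2, D=2, E=1, F=2, G=2) → (A=7, B=1, C=2, D=3, E=1, F=3, G=3)
step 4: fire T2:  (A=7, B=1, C=2, D=3, E=1, F=3, G=3) → (A=7, B=1, C=2, D=4, E=1, F=4, G=4)
step 5: fire T2:  (A=7, B=1, C=2, D=4, E=1, F=4, G=4) → (A=7, B=1, C=2, D=5, E=1, F=5, G=5)
step 6: fire T2:  (A=7, B=1, C=2, D=5, E=1, F=5, G=5) → (A=7, B=1, C=2, D=6, E=1, F=6, G=6)

(A=7, B=1, C=2, D=6, E=1, F=6, G=6)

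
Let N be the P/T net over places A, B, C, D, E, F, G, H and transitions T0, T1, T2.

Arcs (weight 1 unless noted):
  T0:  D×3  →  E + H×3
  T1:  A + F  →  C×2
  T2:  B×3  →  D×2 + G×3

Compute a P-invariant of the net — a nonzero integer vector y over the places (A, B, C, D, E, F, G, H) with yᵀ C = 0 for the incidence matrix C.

Incidence matrix C (rows=places, cols=transitions):
       T0   T1   T2
    A   0   -1    0
    B   0    0   -3
    C   0    2    0
    D  -3    0    2
    E   1    0    0
    F   0   -1    0
    G   0    0    3
    H   3    0    0

Candidate y = [2, 0, 1, 0, 0, 0, 0, 0]; check y·C column-wise:
  col T0: 2·0 + 1·0 + 0·-3 + 0·1 + 0·3 = 0
  col T1: 2·-1 + 1·2 + 0·-1 = 0
  col T2: 2·0 + 0·-3 + 1·0 + 0·2 + 0·3 = 0

y = (A:2, B:0, C:1, D:0, E:0, F:0, G:0, H:0)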